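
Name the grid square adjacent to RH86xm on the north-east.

Longitude subsquare x = 23; +1 → 24, wraps to 0 = a, carry into square.
Longitude square 8; +1 → 9.
Latitude subsquare m = 12; +1 → 13 = n.

RH96an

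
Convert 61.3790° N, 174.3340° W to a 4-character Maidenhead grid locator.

Shift to the Maidenhead origin (180°W, 90°S): lon 5.67, lat 151.38.
Field (20°×10°, letters A–R): 5.67/20 → 0 → A, 151.38/10 → 15 → P; chars AP.
Square (2°×1°, digits 0–9): 5.67/2 → 2, 1.38/1 → 1; chars 21.

AP21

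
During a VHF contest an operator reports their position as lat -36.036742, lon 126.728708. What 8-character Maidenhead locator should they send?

PF33ix71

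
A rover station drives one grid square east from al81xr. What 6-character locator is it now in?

AL91ar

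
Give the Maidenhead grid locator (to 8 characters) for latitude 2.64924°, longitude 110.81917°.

OJ52jp85

Offset from 180°W / 90°S: lon 290.81917°, lat 92.64924°.
Field: 290.81917/20 → 14 → O, 92.64924/10 → 9 → J; chars OJ.
Square: 10.81917/2 → 5, 2.64924/1 → 2; chars 52.
Subsquare: 0.81917/0.0833333 → 9 → j, 0.64924/0.0416667 → 15 → p; chars jp.
Extended square: 0.06917/0.00833333 → 8, 0.02424/0.00416667 → 5; chars 85.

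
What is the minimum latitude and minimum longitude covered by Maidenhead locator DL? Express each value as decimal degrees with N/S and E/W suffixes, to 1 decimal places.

Field D=3, L=11: +3·20° lon, +11·10° lat → SW at lon -120°, lat 20°.
latitude 20.0° N, longitude 120.0° W.

20.0° N, 120.0° W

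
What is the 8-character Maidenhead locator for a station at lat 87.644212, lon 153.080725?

Add 180° to longitude and 90° to latitude: 333.08073, 177.64421.
Field: 333.08073/20 → 16 → Q, 177.64421/10 → 17 → R; chars QR.
Square: 13.08073/2 → 6, 7.64421/1 → 7; chars 67.
Subsquare: 1.08073/0.0833333 → 12 → m, 0.64421/0.0416667 → 15 → p; chars mp.
Extended square: 0.08073/0.00833333 → 9, 0.01921/0.00416667 → 4; chars 94.

QR67mp94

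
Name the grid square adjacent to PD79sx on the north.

PE70sa

Latitude subsquare x = 23; +1 → 24, wraps to 0 = a, carry into square.
Latitude square 9; +1 → 10, wraps to 0, carry into field.
Latitude field D = 3; +1 → 4 = E.
The longitude characters are unchanged.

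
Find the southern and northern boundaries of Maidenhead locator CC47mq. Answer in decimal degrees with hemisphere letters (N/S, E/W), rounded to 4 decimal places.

Field C=2, C=2: +2·20° lon, +2·10° lat → SW at lon -140°, lat -70°.
Square 4, 7: +4·2° lon, +7·1° lat → SW at lon -132°, lat -63°.
Subsquare m=12, q=16: +12·0.0833333° lon, +16·0.0416667° lat → SW at lon -131°, lat -62.3333°.
Cell spans 0.0833333° lon × 0.0416667° lat.
south 62.3333° S, north 62.2917° S.

62.3333° S, 62.2917° S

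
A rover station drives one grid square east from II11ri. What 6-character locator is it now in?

Longitude subsquare r = 17; +1 → 18 = s.
The latitude characters are unchanged.

II11si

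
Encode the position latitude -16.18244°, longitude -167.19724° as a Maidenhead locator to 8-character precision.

Add 180° to longitude and 90° to latitude: 12.80276, 73.81756.
Field (20°×10°, letters A–R): 12.80276/20 → 0 → A, 73.81756/10 → 7 → H; chars AH.
Square (2°×1°, digits 0–9): 12.80276/2 → 6, 3.81756/1 → 3; chars 63.
Subsquare (5′×2.5′, letters a–x): 0.80276/0.0833333 → 9 → j, 0.81756/0.0416667 → 19 → t; chars jt.
Extended square (30″×15″, digits 0–9): 0.05276/0.00833333 → 6, 0.02589/0.00416667 → 6; chars 66.

AH63jt66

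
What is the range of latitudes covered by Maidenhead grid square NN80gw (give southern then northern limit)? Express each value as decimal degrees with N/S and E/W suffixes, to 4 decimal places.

40.9167° N, 40.9583° N

Field N=13, N=13: +13·20° lon, +13·10° lat → SW at lon 80°, lat 40°.
Square 8, 0: +8·2° lon, +0·1° lat → SW at lon 96°, lat 40°.
Subsquare g=6, w=22: +6·0.0833333° lon, +22·0.0416667° lat → SW at lon 96.5°, lat 40.9167°.
Cell spans 0.0833333° lon × 0.0416667° lat.
south 40.9167° N, north 40.9583° N.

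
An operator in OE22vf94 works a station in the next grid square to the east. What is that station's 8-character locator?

Longitude extended square 9; +1 → 10, wraps to 0, carry into subsquare.
Longitude subsquare v = 21; +1 → 22 = w.
The latitude characters are unchanged.

OE22wf04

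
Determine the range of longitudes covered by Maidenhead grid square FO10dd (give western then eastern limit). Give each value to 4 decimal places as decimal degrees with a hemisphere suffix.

77.7500° W, 77.6667° W

Field F=5, O=14: +5·20° lon, +14·10° lat → SW at lon -80°, lat 50°.
Square 1, 0: +1·2° lon, +0·1° lat → SW at lon -78°, lat 50°.
Subsquare d=3, d=3: +3·0.0833333° lon, +3·0.0416667° lat → SW at lon -77.75°, lat 50.125°.
Cell spans 0.0833333° lon × 0.0416667° lat.
west 77.7500° W, east 77.6667° W.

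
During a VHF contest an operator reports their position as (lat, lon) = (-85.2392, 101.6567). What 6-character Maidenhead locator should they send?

Offset from 180°W / 90°S: lon 281.6567°, lat 4.7608°.
Field (20°×10°, letters A–R): 281.6567/20 → 14 → O, 4.7608/10 → 0 → A; chars OA.
Square (2°×1°, digits 0–9): 1.6567/2 → 0, 4.7608/1 → 4; chars 04.
Subsquare (5′×2.5′, letters a–x): 1.6567/0.0833333 → 19 → t, 0.7608/0.0416667 → 18 → s; chars ts.

OA04ts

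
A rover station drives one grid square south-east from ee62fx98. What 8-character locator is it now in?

EE62gx07

Longitude extended square 9; +1 → 10, wraps to 0, carry into subsquare.
Longitude subsquare f = 5; +1 → 6 = g.
Latitude extended square 8; −1 → 7.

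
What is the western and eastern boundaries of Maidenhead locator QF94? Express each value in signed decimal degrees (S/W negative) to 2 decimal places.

158.00, 160.00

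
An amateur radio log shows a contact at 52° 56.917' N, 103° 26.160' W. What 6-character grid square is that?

DO82gw

Add 180° to longitude and 90° to latitude: 76.5640, 142.9486.
Field (20°×10°, letters A–R): lon ⌊76.5640/20⌋ = 3 → D; lat ⌊142.9486/10⌋ = 14 → O.
Square (2°×1°, digits 0–9): lon ⌊16.5640/2⌋ = 8; lat ⌊2.9486/1⌋ = 2.
Subsquare (5′×2.5′, letters a–x): lon ⌊0.5640/0.0833333⌋ = 6 → g; lat ⌊0.9486/0.0416667⌋ = 22 → w.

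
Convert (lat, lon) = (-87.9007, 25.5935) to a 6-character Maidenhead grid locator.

Shift to the Maidenhead origin (180°W, 90°S): lon 205.5935, lat 2.0993.
Field: 205.5935/20 → 10 → K, 2.0993/10 → 0 → A; chars KA.
Square: 5.5935/2 → 2, 2.0993/1 → 2; chars 22.
Subsquare: 1.5935/0.0833333 → 19 → t, 0.0993/0.0416667 → 2 → c; chars tc.

KA22tc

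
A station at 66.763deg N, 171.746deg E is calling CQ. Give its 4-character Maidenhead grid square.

RP56

Offset from 180°W / 90°S: lon 351.75°, lat 156.76°.
Field: lon ⌊351.75/20⌋ = 17 → R; lat ⌊156.76/10⌋ = 15 → P.
Square: lon ⌊11.75/2⌋ = 5; lat ⌊6.76/1⌋ = 6.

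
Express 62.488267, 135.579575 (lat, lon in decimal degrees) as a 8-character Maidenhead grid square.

PP72sl97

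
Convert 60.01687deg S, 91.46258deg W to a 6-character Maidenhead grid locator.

Add 180° to longitude and 90° to latitude: 88.5374, 29.9831.
Field: 88.5374/20 → 4 → E, 29.9831/10 → 2 → C; chars EC.
Square: 8.5374/2 → 4, 9.9831/1 → 9; chars 49.
Subsquare: 0.5374/0.0833333 → 6 → g, 0.9831/0.0416667 → 23 → x; chars gx.

EC49gx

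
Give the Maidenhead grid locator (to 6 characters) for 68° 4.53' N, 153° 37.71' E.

QP68tb

Add 180° to longitude and 90° to latitude: 333.6285, 158.0755.
Field: 333.6285/20 → 16 → Q, 158.0755/10 → 15 → P; chars QP.
Square: 13.6285/2 → 6, 8.0755/1 → 8; chars 68.
Subsquare: 1.6285/0.0833333 → 19 → t, 0.0755/0.0416667 → 1 → b; chars tb.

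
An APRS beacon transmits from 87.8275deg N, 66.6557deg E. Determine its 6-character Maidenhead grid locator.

Offset from 180°W / 90°S: lon 246.6557°, lat 177.8275°.
Field: 246.6557/20 → 12 → M, 177.8275/10 → 17 → R; chars MR.
Square: 6.6557/2 → 3, 7.8275/1 → 7; chars 37.
Subsquare: 0.6557/0.0833333 → 7 → h, 0.8275/0.0416667 → 19 → t; chars ht.

MR37ht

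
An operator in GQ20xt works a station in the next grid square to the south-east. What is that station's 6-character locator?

GQ30as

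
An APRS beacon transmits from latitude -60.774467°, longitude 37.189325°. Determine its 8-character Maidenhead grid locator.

KC89of24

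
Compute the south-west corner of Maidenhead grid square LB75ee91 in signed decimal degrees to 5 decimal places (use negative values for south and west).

Field L=11, B=1: +11·20° lon, +1·10° lat → SW at lon 40°, lat -80°.
Square 7, 5: +7·2° lon, +5·1° lat → SW at lon 54°, lat -75°.
Subsquare e=4, e=4: +4·0.0833333° lon, +4·0.0416667° lat → SW at lon 54.3333°, lat -74.8333°.
Extended square 9, 1: +9·0.00833333° lon, +1·0.00416667° lat → SW at lon 54.4083°, lat -74.8292°.
latitude -74.82917, longitude 54.40833.

-74.82917, 54.40833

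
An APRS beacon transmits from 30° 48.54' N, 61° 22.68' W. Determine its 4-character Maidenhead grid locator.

Add 180° to longitude and 90° to latitude: 118.62, 120.81.
Field: 118.62/20 → 5 → F, 120.81/10 → 12 → M; chars FM.
Square: 18.62/2 → 9, 0.81/1 → 0; chars 90.

FM90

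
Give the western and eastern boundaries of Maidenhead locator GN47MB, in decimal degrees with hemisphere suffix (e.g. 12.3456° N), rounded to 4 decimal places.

51.0000° W, 50.9167° W

Field G=6, N=13: +6·20° lon, +13·10° lat → SW at lon -60°, lat 40°.
Square 4, 7: +4·2° lon, +7·1° lat → SW at lon -52°, lat 47°.
Subsquare m=12, b=1: +12·0.0833333° lon, +1·0.0416667° lat → SW at lon -51°, lat 47.0417°.
Cell spans 0.0833333° lon × 0.0416667° lat.
west 51.0000° W, east 50.9167° W.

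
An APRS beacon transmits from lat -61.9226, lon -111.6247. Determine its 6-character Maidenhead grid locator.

DC48eb

Offset from 180°W / 90°S: lon 68.3753°, lat 28.0774°.
Field: lon ⌊68.3753/20⌋ = 3 → D; lat ⌊28.0774/10⌋ = 2 → C.
Square: lon ⌊8.3753/2⌋ = 4; lat ⌊8.0774/1⌋ = 8.
Subsquare: lon ⌊0.3753/0.0833333⌋ = 4 → e; lat ⌊0.0774/0.0416667⌋ = 1 → b.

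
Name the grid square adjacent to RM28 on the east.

RM38

Longitude square 2; +1 → 3.
The latitude characters are unchanged.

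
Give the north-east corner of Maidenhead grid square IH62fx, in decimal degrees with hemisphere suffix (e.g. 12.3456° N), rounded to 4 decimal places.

17.0000° S, 7.5000° W

Field I=8, H=7: +8·20° lon, +7·10° lat → SW at lon -20°, lat -20°.
Square 6, 2: +6·2° lon, +2·1° lat → SW at lon -8°, lat -18°.
Subsquare f=5, x=23: +5·0.0833333° lon, +23·0.0416667° lat → SW at lon -7.58333°, lat -17.0417°.
Cell spans 0.0833333° lon × 0.0416667° lat. NE corner is SW corner plus one full cell.
latitude 17.0000° S, longitude 7.5000° W.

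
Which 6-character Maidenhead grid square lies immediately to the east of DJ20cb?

DJ20db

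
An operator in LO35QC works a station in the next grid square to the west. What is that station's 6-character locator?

LO35pc

Longitude subsquare q = 16; −1 → 15 = p.
The latitude characters are unchanged.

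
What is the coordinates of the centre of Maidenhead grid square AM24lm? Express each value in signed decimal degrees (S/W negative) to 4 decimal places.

34.5208, -175.0417

Field A=0, M=12: +0·20° lon, +12·10° lat → SW at lon -180°, lat 30°.
Square 2, 4: +2·2° lon, +4·1° lat → SW at lon -176°, lat 34°.
Subsquare l=11, m=12: +11·0.0833333° lon, +12·0.0416667° lat → SW at lon -175.083°, lat 34.5°.
Cell spans 0.0833333° lon × 0.0416667° lat. Centre is SW corner plus half of each.
latitude 34.5208, longitude -175.0417.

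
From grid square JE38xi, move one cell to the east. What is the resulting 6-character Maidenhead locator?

Longitude subsquare x = 23; +1 → 24, wraps to 0 = a, carry into square.
Longitude square 3; +1 → 4.
The latitude characters are unchanged.

JE48ai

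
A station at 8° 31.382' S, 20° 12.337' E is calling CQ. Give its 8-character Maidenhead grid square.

Add 180° to longitude and 90° to latitude: 200.20562, 81.47697.
Field: 200.20562/20 → 10 → K, 81.47697/10 → 8 → I; chars KI.
Square: 0.20562/2 → 0, 1.47697/1 → 1; chars 01.
Subsquare: 0.20562/0.0833333 → 2 → c, 0.47697/0.0416667 → 11 → l; chars cl.
Extended square: 0.03895/0.00833333 → 4, 0.01863/0.00416667 → 4; chars 44.

KI01cl44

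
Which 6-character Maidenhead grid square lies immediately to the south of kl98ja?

Latitude subsquare a = 0; −1 → -1, wraps to 23 = x, carry into square.
Latitude square 8; −1 → 7.
The longitude characters are unchanged.

KL97jx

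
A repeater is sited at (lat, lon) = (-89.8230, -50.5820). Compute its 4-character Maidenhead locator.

Shift to the Maidenhead origin (180°W, 90°S): lon 129.42, lat 0.18.
Field: 129.42/20 → 6 → G, 0.18/10 → 0 → A; chars GA.
Square: 9.42/2 → 4, 0.18/1 → 0; chars 40.

GA40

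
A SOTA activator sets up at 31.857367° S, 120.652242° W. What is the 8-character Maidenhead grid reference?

CF98qd14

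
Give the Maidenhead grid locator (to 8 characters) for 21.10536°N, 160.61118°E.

RL01hc35

Shift to the Maidenhead origin (180°W, 90°S): lon 340.61118, lat 111.10536.
Field: lon ⌊340.61118/20⌋ = 17 → R; lat ⌊111.10536/10⌋ = 11 → L.
Square: lon ⌊0.61118/2⌋ = 0; lat ⌊1.10536/1⌋ = 1.
Subsquare: lon ⌊0.61118/0.0833333⌋ = 7 → h; lat ⌊0.10536/0.0416667⌋ = 2 → c.
Extended square: lon ⌊0.02785/0.00833333⌋ = 3; lat ⌊0.02203/0.00416667⌋ = 5.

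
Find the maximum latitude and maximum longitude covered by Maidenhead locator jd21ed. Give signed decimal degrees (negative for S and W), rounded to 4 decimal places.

-58.8333, 4.4167

Field J=9, D=3: +9·20° lon, +3·10° lat → SW at lon 0°, lat -60°.
Square 2, 1: +2·2° lon, +1·1° lat → SW at lon 4°, lat -59°.
Subsquare e=4, d=3: +4·0.0833333° lon, +3·0.0416667° lat → SW at lon 4.33333°, lat -58.875°.
Cell spans 0.0833333° lon × 0.0416667° lat. NE corner is SW corner plus one full cell.
latitude -58.8333, longitude 4.4167.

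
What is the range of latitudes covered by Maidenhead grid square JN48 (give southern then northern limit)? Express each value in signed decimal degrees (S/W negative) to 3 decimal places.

48.000, 49.000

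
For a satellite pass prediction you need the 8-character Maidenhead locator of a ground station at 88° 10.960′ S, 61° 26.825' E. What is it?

Shift to the Maidenhead origin (180°W, 90°S): lon 241.44708, lat 1.81733.
Field: 241.44708/20 → 12 → M, 1.81733/10 → 0 → A; chars MA.
Square: 1.44708/2 → 0, 1.81733/1 → 1; chars 01.
Subsquare: 1.44708/0.0833333 → 17 → r, 0.81733/0.0416667 → 19 → t; chars rt.
Extended square: 0.03042/0.00833333 → 3, 0.02567/0.00416667 → 6; chars 36.

MA01rt36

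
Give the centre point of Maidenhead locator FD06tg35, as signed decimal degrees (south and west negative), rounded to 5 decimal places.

-53.72708, -78.38750

Field F=5, D=3: +5·20° lon, +3·10° lat → SW at lon -80°, lat -60°.
Square 0, 6: +0·2° lon, +6·1° lat → SW at lon -80°, lat -54°.
Subsquare t=19, g=6: +19·0.0833333° lon, +6·0.0416667° lat → SW at lon -78.4167°, lat -53.75°.
Extended square 3, 5: +3·0.00833333° lon, +5·0.00416667° lat → SW at lon -78.3917°, lat -53.7292°.
Cell spans 0.00833333° lon × 0.00416667° lat. Centre is SW corner plus half of each.
latitude -53.72708, longitude -78.38750.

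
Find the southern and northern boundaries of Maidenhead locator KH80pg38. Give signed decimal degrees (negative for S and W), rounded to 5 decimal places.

-19.71667, -19.71250

Field K=10, H=7: +10·20° lon, +7·10° lat → SW at lon 20°, lat -20°.
Square 8, 0: +8·2° lon, +0·1° lat → SW at lon 36°, lat -20°.
Subsquare p=15, g=6: +15·0.0833333° lon, +6·0.0416667° lat → SW at lon 37.25°, lat -19.75°.
Extended square 3, 8: +3·0.00833333° lon, +8·0.00416667° lat → SW at lon 37.275°, lat -19.7167°.
Cell spans 0.00833333° lon × 0.00416667° lat.
south -19.71667, north -19.71250.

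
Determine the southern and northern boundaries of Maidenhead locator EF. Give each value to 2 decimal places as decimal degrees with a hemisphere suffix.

Field E=4, F=5: +4·20° lon, +5·10° lat → SW at lon -100°, lat -40°.
Cell spans 20° lon × 10° lat.
south 40.00° S, north 30.00° S.

40.00° S, 30.00° S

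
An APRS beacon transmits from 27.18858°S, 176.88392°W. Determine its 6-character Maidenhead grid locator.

Add 180° to longitude and 90° to latitude: 3.1161, 62.8114.
Field (20°×10°, letters A–R): lon ⌊3.1161/20⌋ = 0 → A; lat ⌊62.8114/10⌋ = 6 → G.
Square (2°×1°, digits 0–9): lon ⌊3.1161/2⌋ = 1; lat ⌊2.8114/1⌋ = 2.
Subsquare (5′×2.5′, letters a–x): lon ⌊1.1161/0.0833333⌋ = 13 → n; lat ⌊0.8114/0.0416667⌋ = 19 → t.

AG12nt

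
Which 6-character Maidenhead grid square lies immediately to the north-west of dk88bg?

Longitude subsquare b = 1; −1 → 0 = a.
Latitude subsquare g = 6; +1 → 7 = h.

DK88ah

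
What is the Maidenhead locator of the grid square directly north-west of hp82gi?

Longitude subsquare g = 6; −1 → 5 = f.
Latitude subsquare i = 8; +1 → 9 = j.

HP82fj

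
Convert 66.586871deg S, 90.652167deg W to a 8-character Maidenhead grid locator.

EC43qj19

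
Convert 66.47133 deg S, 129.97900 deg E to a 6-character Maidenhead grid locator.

PC43xm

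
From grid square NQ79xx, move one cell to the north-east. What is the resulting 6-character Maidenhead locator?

NR80aa

Longitude subsquare x = 23; +1 → 24, wraps to 0 = a, carry into square.
Longitude square 7; +1 → 8.
Latitude subsquare x = 23; +1 → 24, wraps to 0 = a, carry into square.
Latitude square 9; +1 → 10, wraps to 0, carry into field.
Latitude field Q = 16; +1 → 17 = R.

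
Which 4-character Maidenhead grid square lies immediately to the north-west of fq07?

Longitude square 0; −1 → -1, wraps to 9, carry into field.
Longitude field F = 5; −1 → 4 = E.
Latitude square 7; +1 → 8.

EQ98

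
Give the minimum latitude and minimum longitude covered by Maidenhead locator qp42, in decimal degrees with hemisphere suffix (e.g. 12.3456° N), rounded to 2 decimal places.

62.00° N, 148.00° E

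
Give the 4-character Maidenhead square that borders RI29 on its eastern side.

Longitude square 2; +1 → 3.
The latitude characters are unchanged.

RI39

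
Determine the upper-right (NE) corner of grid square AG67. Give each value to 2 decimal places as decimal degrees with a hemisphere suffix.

22.00° S, 166.00° W

Field A=0, G=6: +0·20° lon, +6·10° lat → SW at lon -180°, lat -30°.
Square 6, 7: +6·2° lon, +7·1° lat → SW at lon -168°, lat -23°.
Cell spans 2° lon × 1° lat. NE corner is SW corner plus one full cell.
latitude 22.00° S, longitude 166.00° W.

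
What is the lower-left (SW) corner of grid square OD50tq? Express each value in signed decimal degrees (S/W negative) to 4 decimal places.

-59.3333, 111.5833

Field O=14, D=3: +14·20° lon, +3·10° lat → SW at lon 100°, lat -60°.
Square 5, 0: +5·2° lon, +0·1° lat → SW at lon 110°, lat -60°.
Subsquare t=19, q=16: +19·0.0833333° lon, +16·0.0416667° lat → SW at lon 111.583°, lat -59.3333°.
latitude -59.3333, longitude 111.5833.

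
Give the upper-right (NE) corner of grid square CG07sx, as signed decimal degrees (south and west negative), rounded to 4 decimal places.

-22.0000, -138.4167

Field C=2, G=6: +2·20° lon, +6·10° lat → SW at lon -140°, lat -30°.
Square 0, 7: +0·2° lon, +7·1° lat → SW at lon -140°, lat -23°.
Subsquare s=18, x=23: +18·0.0833333° lon, +23·0.0416667° lat → SW at lon -138.5°, lat -22.0417°.
Cell spans 0.0833333° lon × 0.0416667° lat. NE corner is SW corner plus one full cell.
latitude -22.0000, longitude -138.4167.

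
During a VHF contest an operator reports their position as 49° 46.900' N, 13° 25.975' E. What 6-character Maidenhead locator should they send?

Add 180° to longitude and 90° to latitude: 193.4329, 139.7817.
Field (20°×10°, letters A–R): 193.4329/20 → 9 → J, 139.7817/10 → 13 → N; chars JN.
Square (2°×1°, digits 0–9): 13.4329/2 → 6, 9.7817/1 → 9; chars 69.
Subsquare (5′×2.5′, letters a–x): 1.4329/0.0833333 → 17 → r, 0.7817/0.0416667 → 18 → s; chars rs.

JN69rs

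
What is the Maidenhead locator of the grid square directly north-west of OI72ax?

Longitude subsquare a = 0; −1 → -1, wraps to 23 = x, carry into square.
Longitude square 7; −1 → 6.
Latitude subsquare x = 23; +1 → 24, wraps to 0 = a, carry into square.
Latitude square 2; +1 → 3.

OI63xa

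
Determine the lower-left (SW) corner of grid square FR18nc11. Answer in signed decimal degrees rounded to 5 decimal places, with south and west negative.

Field F=5, R=17: +5·20° lon, +17·10° lat → SW at lon -80°, lat 80°.
Square 1, 8: +1·2° lon, +8·1° lat → SW at lon -78°, lat 88°.
Subsquare n=13, c=2: +13·0.0833333° lon, +2·0.0416667° lat → SW at lon -76.9167°, lat 88.0833°.
Extended square 1, 1: +1·0.00833333° lon, +1·0.00416667° lat → SW at lon -76.9083°, lat 88.0875°.
latitude 88.08750, longitude -76.90833.

88.08750, -76.90833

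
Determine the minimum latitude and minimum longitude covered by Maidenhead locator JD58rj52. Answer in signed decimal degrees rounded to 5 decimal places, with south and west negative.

-51.61667, 11.45833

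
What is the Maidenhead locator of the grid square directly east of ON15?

ON25

Longitude square 1; +1 → 2.
The latitude characters are unchanged.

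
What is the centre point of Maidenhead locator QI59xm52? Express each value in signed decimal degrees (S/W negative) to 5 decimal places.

Field Q=16, I=8: +16·20° lon, +8·10° lat → SW at lon 140°, lat -10°.
Square 5, 9: +5·2° lon, +9·1° lat → SW at lon 150°, lat -1°.
Subsquare x=23, m=12: +23·0.0833333° lon, +12·0.0416667° lat → SW at lon 151.917°, lat -0.5°.
Extended square 5, 2: +5·0.00833333° lon, +2·0.00416667° lat → SW at lon 151.958°, lat -0.491667°.
Cell spans 0.00833333° lon × 0.00416667° lat. Centre is SW corner plus half of each.
latitude -0.48958, longitude 151.96250.

-0.48958, 151.96250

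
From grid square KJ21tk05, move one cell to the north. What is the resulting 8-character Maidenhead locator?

KJ21tk06

Latitude extended square 5; +1 → 6.
The longitude characters are unchanged.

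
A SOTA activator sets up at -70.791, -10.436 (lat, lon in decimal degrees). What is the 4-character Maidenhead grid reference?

Add 180° to longitude and 90° to latitude: 169.56, 19.21.
Field: lon ⌊169.56/20⌋ = 8 → I; lat ⌊19.21/10⌋ = 1 → B.
Square: lon ⌊9.56/2⌋ = 4; lat ⌊9.21/1⌋ = 9.

IB49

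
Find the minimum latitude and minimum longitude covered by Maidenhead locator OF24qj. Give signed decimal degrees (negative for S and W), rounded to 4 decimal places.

Field O=14, F=5: +14·20° lon, +5·10° lat → SW at lon 100°, lat -40°.
Square 2, 4: +2·2° lon, +4·1° lat → SW at lon 104°, lat -36°.
Subsquare q=16, j=9: +16·0.0833333° lon, +9·0.0416667° lat → SW at lon 105.333°, lat -35.625°.
latitude -35.6250, longitude 105.3333.

-35.6250, 105.3333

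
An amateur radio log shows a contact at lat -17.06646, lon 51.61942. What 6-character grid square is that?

LH52tw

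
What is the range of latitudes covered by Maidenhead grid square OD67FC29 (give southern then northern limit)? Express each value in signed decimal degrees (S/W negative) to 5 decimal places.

-52.87917, -52.87500

Field O=14, D=3: +14·20° lon, +3·10° lat → SW at lon 100°, lat -60°.
Square 6, 7: +6·2° lon, +7·1° lat → SW at lon 112°, lat -53°.
Subsquare f=5, c=2: +5·0.0833333° lon, +2·0.0416667° lat → SW at lon 112.417°, lat -52.9167°.
Extended square 2, 9: +2·0.00833333° lon, +9·0.00416667° lat → SW at lon 112.433°, lat -52.8792°.
Cell spans 0.00833333° lon × 0.00416667° lat.
south -52.87917, north -52.87500.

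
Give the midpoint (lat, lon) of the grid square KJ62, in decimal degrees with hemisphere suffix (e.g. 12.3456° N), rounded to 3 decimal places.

Field K=10, J=9: +10·20° lon, +9·10° lat → SW at lon 20°, lat 0°.
Square 6, 2: +6·2° lon, +2·1° lat → SW at lon 32°, lat 2°.
Cell spans 2° lon × 1° lat. Centre is SW corner plus half of each.
latitude 2.500° N, longitude 33.000° E.

2.500° N, 33.000° E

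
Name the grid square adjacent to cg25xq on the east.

Longitude subsquare x = 23; +1 → 24, wraps to 0 = a, carry into square.
Longitude square 2; +1 → 3.
The latitude characters are unchanged.

CG35aq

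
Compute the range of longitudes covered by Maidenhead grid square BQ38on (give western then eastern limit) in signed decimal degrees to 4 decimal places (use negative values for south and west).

Field B=1, Q=16: +1·20° lon, +16·10° lat → SW at lon -160°, lat 70°.
Square 3, 8: +3·2° lon, +8·1° lat → SW at lon -154°, lat 78°.
Subsquare o=14, n=13: +14·0.0833333° lon, +13·0.0416667° lat → SW at lon -152.833°, lat 78.5417°.
Cell spans 0.0833333° lon × 0.0416667° lat.
west -152.8333, east -152.7500.

-152.8333, -152.7500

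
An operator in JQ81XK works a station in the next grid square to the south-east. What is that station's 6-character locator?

JQ91aj

Longitude subsquare x = 23; +1 → 24, wraps to 0 = a, carry into square.
Longitude square 8; +1 → 9.
Latitude subsquare k = 10; −1 → 9 = j.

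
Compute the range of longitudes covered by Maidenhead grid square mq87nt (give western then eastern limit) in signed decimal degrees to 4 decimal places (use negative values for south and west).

77.0833, 77.1667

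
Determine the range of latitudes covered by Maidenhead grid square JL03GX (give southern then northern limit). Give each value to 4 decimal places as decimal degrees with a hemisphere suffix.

23.9583° N, 24.0000° N

Field J=9, L=11: +9·20° lon, +11·10° lat → SW at lon 0°, lat 20°.
Square 0, 3: +0·2° lon, +3·1° lat → SW at lon 0°, lat 23°.
Subsquare g=6, x=23: +6·0.0833333° lon, +23·0.0416667° lat → SW at lon 0.5°, lat 23.9583°.
Cell spans 0.0833333° lon × 0.0416667° lat.
south 23.9583° N, north 24.0000° N.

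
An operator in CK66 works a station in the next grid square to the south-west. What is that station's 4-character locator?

Longitude square 6; −1 → 5.
Latitude square 6; −1 → 5.

CK55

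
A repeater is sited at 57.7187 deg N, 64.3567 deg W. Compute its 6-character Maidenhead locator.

FO77tr

Offset from 180°W / 90°S: lon 115.6433°, lat 147.7187°.
Field (20°×10°, letters A–R): 115.6433/20 → 5 → F, 147.7187/10 → 14 → O; chars FO.
Square (2°×1°, digits 0–9): 15.6433/2 → 7, 7.7187/1 → 7; chars 77.
Subsquare (5′×2.5′, letters a–x): 1.6433/0.0833333 → 19 → t, 0.7187/0.0416667 → 17 → r; chars tr.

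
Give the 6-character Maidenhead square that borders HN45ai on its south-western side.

HN35xh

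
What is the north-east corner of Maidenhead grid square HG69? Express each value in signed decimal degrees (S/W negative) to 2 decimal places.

-20.00, -26.00

Field H=7, G=6: +7·20° lon, +6·10° lat → SW at lon -40°, lat -30°.
Square 6, 9: +6·2° lon, +9·1° lat → SW at lon -28°, lat -21°.
Cell spans 2° lon × 1° lat. NE corner is SW corner plus one full cell.
latitude -20.00, longitude -26.00.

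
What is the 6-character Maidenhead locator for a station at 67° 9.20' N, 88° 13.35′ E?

NP47cd

Offset from 180°W / 90°S: lon 268.2225°, lat 157.1533°.
Field: 268.2225/20 → 13 → N, 157.1533/10 → 15 → P; chars NP.
Square: 8.2225/2 → 4, 7.1533/1 → 7; chars 47.
Subsquare: 0.2225/0.0833333 → 2 → c, 0.1533/0.0416667 → 3 → d; chars cd.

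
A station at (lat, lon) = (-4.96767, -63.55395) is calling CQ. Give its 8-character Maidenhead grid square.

FI85fa37

Add 180° to longitude and 90° to latitude: 116.44605, 85.03233.
Field (20°×10°, letters A–R): 116.44605/20 → 5 → F, 85.03233/10 → 8 → I; chars FI.
Square (2°×1°, digits 0–9): 16.44605/2 → 8, 5.03233/1 → 5; chars 85.
Subsquare (5′×2.5′, letters a–x): 0.44605/0.0833333 → 5 → f, 0.03233/0.0416667 → 0 → a; chars fa.
Extended square (30″×15″, digits 0–9): 0.02938/0.00833333 → 3, 0.03233/0.00416667 → 7; chars 37.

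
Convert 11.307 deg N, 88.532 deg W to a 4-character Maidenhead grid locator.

EK51

Shift to the Maidenhead origin (180°W, 90°S): lon 91.47, lat 101.31.
Field: lon ⌊91.47/20⌋ = 4 → E; lat ⌊101.31/10⌋ = 10 → K.
Square: lon ⌊11.47/2⌋ = 5; lat ⌊1.31/1⌋ = 1.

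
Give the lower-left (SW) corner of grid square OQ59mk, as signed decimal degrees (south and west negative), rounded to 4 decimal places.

79.4167, 111.0000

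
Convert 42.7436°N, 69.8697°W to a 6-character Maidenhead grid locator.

Offset from 180°W / 90°S: lon 110.1303°, lat 132.7436°.
Field (20°×10°, letters A–R): 110.1303/20 → 5 → F, 132.7436/10 → 13 → N; chars FN.
Square (2°×1°, digits 0–9): 10.1303/2 → 5, 2.7436/1 → 2; chars 52.
Subsquare (5′×2.5′, letters a–x): 0.1303/0.0833333 → 1 → b, 0.7436/0.0416667 → 17 → r; chars br.

FN52br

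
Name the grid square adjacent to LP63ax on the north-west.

LP54xa

Longitude subsquare a = 0; −1 → -1, wraps to 23 = x, carry into square.
Longitude square 6; −1 → 5.
Latitude subsquare x = 23; +1 → 24, wraps to 0 = a, carry into square.
Latitude square 3; +1 → 4.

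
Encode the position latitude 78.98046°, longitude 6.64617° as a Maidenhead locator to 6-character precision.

JQ38hx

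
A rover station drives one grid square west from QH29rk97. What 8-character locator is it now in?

QH29rk87

Longitude extended square 9; −1 → 8.
The latitude characters are unchanged.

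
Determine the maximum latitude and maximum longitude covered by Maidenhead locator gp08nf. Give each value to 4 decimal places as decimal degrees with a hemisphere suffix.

68.2500° N, 58.8333° W

Field G=6, P=15: +6·20° lon, +15·10° lat → SW at lon -60°, lat 60°.
Square 0, 8: +0·2° lon, +8·1° lat → SW at lon -60°, lat 68°.
Subsquare n=13, f=5: +13·0.0833333° lon, +5·0.0416667° lat → SW at lon -58.9167°, lat 68.2083°.
Cell spans 0.0833333° lon × 0.0416667° lat. NE corner is SW corner plus one full cell.
latitude 68.2500° N, longitude 58.8333° W.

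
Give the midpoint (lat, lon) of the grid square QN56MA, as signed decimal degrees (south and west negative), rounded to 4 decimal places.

46.0208, 151.0417

Field Q=16, N=13: +16·20° lon, +13·10° lat → SW at lon 140°, lat 40°.
Square 5, 6: +5·2° lon, +6·1° lat → SW at lon 150°, lat 46°.
Subsquare m=12, a=0: +12·0.0833333° lon, +0·0.0416667° lat → SW at lon 151°, lat 46°.
Cell spans 0.0833333° lon × 0.0416667° lat. Centre is SW corner plus half of each.
latitude 46.0208, longitude 151.0417.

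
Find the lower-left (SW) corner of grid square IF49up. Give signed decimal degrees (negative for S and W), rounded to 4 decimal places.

-30.3750, -10.3333

Field I=8, F=5: +8·20° lon, +5·10° lat → SW at lon -20°, lat -40°.
Square 4, 9: +4·2° lon, +9·1° lat → SW at lon -12°, lat -31°.
Subsquare u=20, p=15: +20·0.0833333° lon, +15·0.0416667° lat → SW at lon -10.3333°, lat -30.375°.
latitude -30.3750, longitude -10.3333.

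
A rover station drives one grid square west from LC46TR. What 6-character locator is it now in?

LC46sr

Longitude subsquare t = 19; −1 → 18 = s.
The latitude characters are unchanged.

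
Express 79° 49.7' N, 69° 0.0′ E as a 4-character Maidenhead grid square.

MQ49

Shift to the Maidenhead origin (180°W, 90°S): lon 249.00, lat 169.83.
Field: 249.00/20 → 12 → M, 169.83/10 → 16 → Q; chars MQ.
Square: 9.00/2 → 4, 9.83/1 → 9; chars 49.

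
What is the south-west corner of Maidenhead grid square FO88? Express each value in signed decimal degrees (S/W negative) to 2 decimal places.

Field F=5, O=14: +5·20° lon, +14·10° lat → SW at lon -80°, lat 50°.
Square 8, 8: +8·2° lon, +8·1° lat → SW at lon -64°, lat 58°.
latitude 58.00, longitude -64.00.

58.00, -64.00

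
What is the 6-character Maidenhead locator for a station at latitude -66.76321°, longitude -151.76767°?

Offset from 180°W / 90°S: lon 28.2323°, lat 23.2368°.
Field (20°×10°, letters A–R): lon ⌊28.2323/20⌋ = 1 → B; lat ⌊23.2368/10⌋ = 2 → C.
Square (2°×1°, digits 0–9): lon ⌊8.2323/2⌋ = 4; lat ⌊3.2368/1⌋ = 3.
Subsquare (5′×2.5′, letters a–x): lon ⌊0.2323/0.0833333⌋ = 2 → c; lat ⌊0.2368/0.0416667⌋ = 5 → f.

BC43cf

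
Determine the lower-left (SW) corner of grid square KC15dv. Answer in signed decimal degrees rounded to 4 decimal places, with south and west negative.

Field K=10, C=2: +10·20° lon, +2·10° lat → SW at lon 20°, lat -70°.
Square 1, 5: +1·2° lon, +5·1° lat → SW at lon 22°, lat -65°.
Subsquare d=3, v=21: +3·0.0833333° lon, +21·0.0416667° lat → SW at lon 22.25°, lat -64.125°.
latitude -64.1250, longitude 22.2500.

-64.1250, 22.2500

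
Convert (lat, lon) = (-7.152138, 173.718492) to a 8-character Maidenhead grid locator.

Add 180° to longitude and 90° to latitude: 353.71849, 82.84786.
Field: lon ⌊353.71849/20⌋ = 17 → R; lat ⌊82.84786/10⌋ = 8 → I.
Square: lon ⌊13.71849/2⌋ = 6; lat ⌊2.84786/1⌋ = 2.
Subsquare: lon ⌊1.71849/0.0833333⌋ = 20 → u; lat ⌊0.84786/0.0416667⌋ = 20 → u.
Extended square: lon ⌊0.05183/0.00833333⌋ = 6; lat ⌊0.01453/0.00416667⌋ = 3.

RI62uu63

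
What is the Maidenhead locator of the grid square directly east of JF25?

JF35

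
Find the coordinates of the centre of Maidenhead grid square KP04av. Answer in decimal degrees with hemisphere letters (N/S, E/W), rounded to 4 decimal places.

Field K=10, P=15: +10·20° lon, +15·10° lat → SW at lon 20°, lat 60°.
Square 0, 4: +0·2° lon, +4·1° lat → SW at lon 20°, lat 64°.
Subsquare a=0, v=21: +0·0.0833333° lon, +21·0.0416667° lat → SW at lon 20°, lat 64.875°.
Cell spans 0.0833333° lon × 0.0416667° lat. Centre is SW corner plus half of each.
latitude 64.8958° N, longitude 20.0417° E.

64.8958° N, 20.0417° E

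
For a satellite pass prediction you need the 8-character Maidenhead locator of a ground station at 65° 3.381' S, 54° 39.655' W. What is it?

GC24qw06

Offset from 180°W / 90°S: lon 125.33908°, lat 24.94365°.
Field (20°×10°, letters A–R): lon ⌊125.33908/20⌋ = 6 → G; lat ⌊24.94365/10⌋ = 2 → C.
Square (2°×1°, digits 0–9): lon ⌊5.33908/2⌋ = 2; lat ⌊4.94365/1⌋ = 4.
Subsquare (5′×2.5′, letters a–x): lon ⌊1.33908/0.0833333⌋ = 16 → q; lat ⌊0.94365/0.0416667⌋ = 22 → w.
Extended square (30″×15″, digits 0–9): lon ⌊0.00575/0.00833333⌋ = 0; lat ⌊0.02698/0.00416667⌋ = 6.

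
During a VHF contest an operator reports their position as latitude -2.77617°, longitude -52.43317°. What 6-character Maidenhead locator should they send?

GI37sf

Offset from 180°W / 90°S: lon 127.5668°, lat 87.2238°.
Field: 127.5668/20 → 6 → G, 87.2238/10 → 8 → I; chars GI.
Square: 7.5668/2 → 3, 7.2238/1 → 7; chars 37.
Subsquare: 1.5668/0.0833333 → 18 → s, 0.2238/0.0416667 → 5 → f; chars sf.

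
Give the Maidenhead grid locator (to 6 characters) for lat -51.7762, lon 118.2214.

Offset from 180°W / 90°S: lon 298.2214°, lat 38.2238°.
Field: 298.2214/20 → 14 → O, 38.2238/10 → 3 → D; chars OD.
Square: 18.2214/2 → 9, 8.2238/1 → 8; chars 98.
Subsquare: 0.2214/0.0833333 → 2 → c, 0.2238/0.0416667 → 5 → f; chars cf.

OD98cf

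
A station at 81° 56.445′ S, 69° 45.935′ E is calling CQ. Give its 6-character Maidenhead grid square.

Offset from 180°W / 90°S: lon 249.7656°, lat 8.0593°.
Field: 249.7656/20 → 12 → M, 8.0593/10 → 0 → A; chars MA.
Square: 9.7656/2 → 4, 8.0593/1 → 8; chars 48.
Subsquare: 1.7656/0.0833333 → 21 → v, 0.0593/0.0416667 → 1 → b; chars vb.

MA48vb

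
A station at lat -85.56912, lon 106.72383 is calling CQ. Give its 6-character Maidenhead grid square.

Add 180° to longitude and 90° to latitude: 286.7238, 4.4309.
Field: lon ⌊286.7238/20⌋ = 14 → O; lat ⌊4.4309/10⌋ = 0 → A.
Square: lon ⌊6.7238/2⌋ = 3; lat ⌊4.4309/1⌋ = 4.
Subsquare: lon ⌊0.7238/0.0833333⌋ = 8 → i; lat ⌊0.4309/0.0416667⌋ = 10 → k.

OA34ik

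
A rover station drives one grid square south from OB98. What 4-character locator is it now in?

Latitude square 8; −1 → 7.
The longitude characters are unchanged.

OB97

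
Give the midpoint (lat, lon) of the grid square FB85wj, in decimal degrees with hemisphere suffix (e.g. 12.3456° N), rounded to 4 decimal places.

74.6042° S, 62.1250° W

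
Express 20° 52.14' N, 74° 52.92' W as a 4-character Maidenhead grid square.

FL20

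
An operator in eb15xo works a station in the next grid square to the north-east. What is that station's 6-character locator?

EB25ap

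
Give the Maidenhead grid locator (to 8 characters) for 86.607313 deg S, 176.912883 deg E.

RA83kj94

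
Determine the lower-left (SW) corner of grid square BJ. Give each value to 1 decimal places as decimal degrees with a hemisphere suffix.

Field B=1, J=9: +1·20° lon, +9·10° lat → SW at lon -160°, lat 0°.
latitude 0.0° N, longitude 160.0° W.

0.0° N, 160.0° W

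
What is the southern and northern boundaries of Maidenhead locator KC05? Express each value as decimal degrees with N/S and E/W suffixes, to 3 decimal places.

65.000° S, 64.000° S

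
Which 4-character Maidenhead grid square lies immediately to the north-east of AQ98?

Longitude square 9; +1 → 10, wraps to 0, carry into field.
Longitude field A = 0; +1 → 1 = B.
Latitude square 8; +1 → 9.

BQ09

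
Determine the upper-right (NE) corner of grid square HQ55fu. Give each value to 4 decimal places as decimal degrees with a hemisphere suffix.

75.8750° N, 29.5000° W

Field H=7, Q=16: +7·20° lon, +16·10° lat → SW at lon -40°, lat 70°.
Square 5, 5: +5·2° lon, +5·1° lat → SW at lon -30°, lat 75°.
Subsquare f=5, u=20: +5·0.0833333° lon, +20·0.0416667° lat → SW at lon -29.5833°, lat 75.8333°.
Cell spans 0.0833333° lon × 0.0416667° lat. NE corner is SW corner plus one full cell.
latitude 75.8750° N, longitude 29.5000° W.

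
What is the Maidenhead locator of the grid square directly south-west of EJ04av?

DJ94xu

Longitude subsquare a = 0; −1 → -1, wraps to 23 = x, carry into square.
Longitude square 0; −1 → -1, wraps to 9, carry into field.
Longitude field E = 4; −1 → 3 = D.
Latitude subsquare v = 21; −1 → 20 = u.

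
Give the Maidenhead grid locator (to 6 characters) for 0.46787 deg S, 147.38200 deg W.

BI69hm

Shift to the Maidenhead origin (180°W, 90°S): lon 32.6180, lat 89.5321.
Field (20°×10°, letters A–R): 32.6180/20 → 1 → B, 89.5321/10 → 8 → I; chars BI.
Square (2°×1°, digits 0–9): 12.6180/2 → 6, 9.5321/1 → 9; chars 69.
Subsquare (5′×2.5′, letters a–x): 0.6180/0.0833333 → 7 → h, 0.5321/0.0416667 → 12 → m; chars hm.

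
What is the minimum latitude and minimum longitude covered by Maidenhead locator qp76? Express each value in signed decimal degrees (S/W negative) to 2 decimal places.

Field Q=16, P=15: +16·20° lon, +15·10° lat → SW at lon 140°, lat 60°.
Square 7, 6: +7·2° lon, +6·1° lat → SW at lon 154°, lat 66°.
latitude 66.00, longitude 154.00.

66.00, 154.00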